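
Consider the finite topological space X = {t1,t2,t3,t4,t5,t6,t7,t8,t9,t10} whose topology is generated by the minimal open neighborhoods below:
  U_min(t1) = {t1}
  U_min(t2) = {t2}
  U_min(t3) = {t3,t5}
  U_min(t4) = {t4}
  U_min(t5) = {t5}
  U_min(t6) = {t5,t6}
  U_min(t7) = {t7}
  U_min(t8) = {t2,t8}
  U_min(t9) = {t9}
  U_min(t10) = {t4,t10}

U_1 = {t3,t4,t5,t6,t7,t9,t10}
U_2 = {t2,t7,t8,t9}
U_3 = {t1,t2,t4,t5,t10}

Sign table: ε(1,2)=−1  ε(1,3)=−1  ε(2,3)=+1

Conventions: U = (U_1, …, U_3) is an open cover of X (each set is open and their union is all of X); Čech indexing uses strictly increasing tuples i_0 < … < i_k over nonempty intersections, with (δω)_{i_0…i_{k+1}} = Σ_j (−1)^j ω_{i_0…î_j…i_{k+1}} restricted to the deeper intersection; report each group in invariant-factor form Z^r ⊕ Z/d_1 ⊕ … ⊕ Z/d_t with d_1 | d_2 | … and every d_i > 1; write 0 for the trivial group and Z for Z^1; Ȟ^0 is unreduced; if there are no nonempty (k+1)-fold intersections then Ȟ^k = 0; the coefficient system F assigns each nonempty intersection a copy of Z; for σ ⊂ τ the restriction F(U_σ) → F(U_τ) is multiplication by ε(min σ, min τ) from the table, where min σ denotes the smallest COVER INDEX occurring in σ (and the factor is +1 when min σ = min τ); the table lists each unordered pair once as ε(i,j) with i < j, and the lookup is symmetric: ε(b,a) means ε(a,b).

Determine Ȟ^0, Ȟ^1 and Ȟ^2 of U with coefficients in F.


Ȟ^0 = Z, Ȟ^1 = Z, Ȟ^2 = 0

cover nerve:
  U12={t7,t9} U13={t4,t5,t10} U23={t2}
C dims 3,3; δ0: rk 2, SNF 1^2
Ȟ^0: (3−2)−0=1 ⇒ Z
Ȟ^1: (3−0)−2=1 ⇒ Z
Ȟ^2: (0−0)−0=0 ⇒ 0


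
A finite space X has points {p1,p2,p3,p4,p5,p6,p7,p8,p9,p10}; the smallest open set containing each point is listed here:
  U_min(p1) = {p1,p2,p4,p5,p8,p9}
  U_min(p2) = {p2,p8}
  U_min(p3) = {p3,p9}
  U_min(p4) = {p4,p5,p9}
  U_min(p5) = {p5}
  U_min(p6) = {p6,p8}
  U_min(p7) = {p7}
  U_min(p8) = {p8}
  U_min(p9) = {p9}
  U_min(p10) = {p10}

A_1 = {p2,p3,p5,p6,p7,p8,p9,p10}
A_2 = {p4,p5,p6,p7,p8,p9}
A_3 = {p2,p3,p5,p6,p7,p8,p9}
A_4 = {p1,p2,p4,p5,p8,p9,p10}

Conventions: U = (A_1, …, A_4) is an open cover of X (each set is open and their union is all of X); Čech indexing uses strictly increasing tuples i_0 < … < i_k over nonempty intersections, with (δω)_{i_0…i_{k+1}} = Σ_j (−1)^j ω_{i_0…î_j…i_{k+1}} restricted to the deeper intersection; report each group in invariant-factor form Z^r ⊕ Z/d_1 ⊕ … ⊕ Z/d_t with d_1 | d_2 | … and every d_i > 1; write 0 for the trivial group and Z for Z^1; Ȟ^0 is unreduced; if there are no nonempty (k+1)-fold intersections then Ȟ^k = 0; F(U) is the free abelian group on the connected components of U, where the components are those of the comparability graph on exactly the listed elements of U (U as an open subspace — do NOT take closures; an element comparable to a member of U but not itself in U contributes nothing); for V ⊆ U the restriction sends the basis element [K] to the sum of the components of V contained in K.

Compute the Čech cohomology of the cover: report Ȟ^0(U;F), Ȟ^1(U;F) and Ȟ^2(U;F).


Ȟ^0 ≅ Z^3, Ȟ^1 ≅ 0 and Ȟ^2 ≅ 0

intersection data:
  A12={p5,p6,p7,p8,p9} A13={p2,p3,p5,p6,p7,p8,p9} A14={p2,p5,p8,p9,p10} A23={p5,p6,p7,p8,p9} A24={p4,p5,p8,p9} A34={p2,p5,p8,p9}
  A123={p5,p6,p7,p8,p9} A124={p5,p8,p9} A134={p2,p5,p8,p9} A234={p5,p8,p9}
  A1234={p5,p8,p9}
components per intersection:
  A1: {p2,p6,p8} {p3,p9} {p5} {p7} {p10}
  A2: {p4,p5,p9} {p6,p8} {p7}
  A3: {p2,p6,p8} {p3,p9} {p5} {p7}
  A4: {p1,p2,p4,p5,p8,p9} {p10}
  A12: {p5} {p6,p8} {p7} {p9}
  A13: {p2,p6,p8} {p3,p9} {p5} {p7}
  A14: {p2,p8} {p5} {p9} {p10}
  A23: {p5} {p6,p8} {p7} {p9}
  A24: {p4,p5,p9} {p8}
  A34: {p2,p8} {p5} {p9}
  A123: {p5} {p6,p8} {p7} {p9}
  A124: {p5} {p8} {p9}
  A134: {p2,p8} {p5} {p9}
  A234: {p5} {p8} {p9}
  A1234: {p5} {p8} {p9}
C dims 14,21,13,3; δ0: rk 11, SNF 1^11; δ1: rk 10, SNF 1^10; δ2: rk 3, SNF 1^3
Ȟ^0 = (14 − 11) − 0 = 3, so Ȟ^0 ≅ Z^3
Ȟ^1 = (21 − 10) − 11 = 0, so Ȟ^1 ≅ 0
Ȟ^2 = (13 − 3) − 10 = 0, so Ȟ^2 ≅ 0


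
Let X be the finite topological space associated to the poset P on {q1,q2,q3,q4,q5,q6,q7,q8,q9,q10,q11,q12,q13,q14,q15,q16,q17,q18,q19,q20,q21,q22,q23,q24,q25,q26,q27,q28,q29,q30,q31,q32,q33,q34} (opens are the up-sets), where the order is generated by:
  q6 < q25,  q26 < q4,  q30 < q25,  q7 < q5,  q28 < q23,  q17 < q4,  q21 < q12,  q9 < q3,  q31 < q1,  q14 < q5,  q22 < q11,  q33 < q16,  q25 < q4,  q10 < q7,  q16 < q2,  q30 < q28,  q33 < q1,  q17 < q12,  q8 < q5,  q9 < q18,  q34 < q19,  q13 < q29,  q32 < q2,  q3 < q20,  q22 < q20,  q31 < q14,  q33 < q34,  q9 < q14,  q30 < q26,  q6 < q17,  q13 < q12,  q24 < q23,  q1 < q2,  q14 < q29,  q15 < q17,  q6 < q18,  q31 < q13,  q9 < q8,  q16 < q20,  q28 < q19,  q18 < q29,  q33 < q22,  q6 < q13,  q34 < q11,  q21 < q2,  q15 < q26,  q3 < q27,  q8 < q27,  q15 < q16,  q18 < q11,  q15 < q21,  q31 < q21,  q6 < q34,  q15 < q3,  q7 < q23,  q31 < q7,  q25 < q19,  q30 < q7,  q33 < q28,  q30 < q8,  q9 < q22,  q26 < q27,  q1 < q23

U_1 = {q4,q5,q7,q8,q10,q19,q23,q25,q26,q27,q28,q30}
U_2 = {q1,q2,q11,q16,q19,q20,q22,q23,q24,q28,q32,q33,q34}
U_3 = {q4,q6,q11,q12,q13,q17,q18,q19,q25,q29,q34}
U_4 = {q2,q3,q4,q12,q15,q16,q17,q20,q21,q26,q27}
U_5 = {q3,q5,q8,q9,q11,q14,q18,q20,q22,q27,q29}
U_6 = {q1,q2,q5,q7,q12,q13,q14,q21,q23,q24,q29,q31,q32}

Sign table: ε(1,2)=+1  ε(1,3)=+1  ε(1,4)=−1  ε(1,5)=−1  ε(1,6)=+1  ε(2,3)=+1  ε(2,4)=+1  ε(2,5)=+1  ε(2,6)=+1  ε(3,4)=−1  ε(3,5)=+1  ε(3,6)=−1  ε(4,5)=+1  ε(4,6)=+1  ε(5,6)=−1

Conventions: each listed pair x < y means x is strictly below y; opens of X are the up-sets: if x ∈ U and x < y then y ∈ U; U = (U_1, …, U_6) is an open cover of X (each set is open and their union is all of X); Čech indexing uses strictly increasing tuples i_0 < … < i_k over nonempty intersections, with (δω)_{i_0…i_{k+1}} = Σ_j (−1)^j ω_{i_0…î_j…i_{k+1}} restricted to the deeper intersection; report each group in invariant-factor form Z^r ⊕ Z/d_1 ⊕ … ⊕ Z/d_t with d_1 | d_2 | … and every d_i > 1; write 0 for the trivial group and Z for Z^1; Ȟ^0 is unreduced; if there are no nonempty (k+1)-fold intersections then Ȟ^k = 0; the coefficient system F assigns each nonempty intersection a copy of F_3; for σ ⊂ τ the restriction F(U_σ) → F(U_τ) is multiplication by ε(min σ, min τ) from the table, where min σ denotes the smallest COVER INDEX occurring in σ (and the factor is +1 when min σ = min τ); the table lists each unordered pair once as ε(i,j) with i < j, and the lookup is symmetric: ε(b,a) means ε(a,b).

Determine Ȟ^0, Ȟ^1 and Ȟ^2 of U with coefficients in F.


Ȟ^0 = 0, Ȟ^1 = 0 and Ȟ^2 = Z/3

cover nerve:
  U12={q19,q23,q28} U13={q4,q19,q25} U14={q4,q26,q27} U15={q5,q8,q27} U16={q5,q7,q23} U23={q11,q19,q34} U24={q2,q16,q20} U25={q11,q20,q22} U26={q1,q2,q23,q24,q32} U34={q4,q12,q17} U35={q11,q18,q29} U36={q12,q13,q29} U45={q3,q20,q27} U46={q2,q12,q21} U56={q5,q14,q29}
  U123={q19} U126={q23} U134={q4} U145={q27} U156={q5} U235={q11} U245={q20} U246={q2} U346={q12} U356={q29}
C dims 6,15,10; δ0: rk_F3 6; δ1: rk_F3 9
Ȟ^0: (6−6)−0=0 ⇒ 0
Ȟ^1: (15−9)−6=0 ⇒ 0
Ȟ^2: (10−0)−9=1 ⇒ Z/3


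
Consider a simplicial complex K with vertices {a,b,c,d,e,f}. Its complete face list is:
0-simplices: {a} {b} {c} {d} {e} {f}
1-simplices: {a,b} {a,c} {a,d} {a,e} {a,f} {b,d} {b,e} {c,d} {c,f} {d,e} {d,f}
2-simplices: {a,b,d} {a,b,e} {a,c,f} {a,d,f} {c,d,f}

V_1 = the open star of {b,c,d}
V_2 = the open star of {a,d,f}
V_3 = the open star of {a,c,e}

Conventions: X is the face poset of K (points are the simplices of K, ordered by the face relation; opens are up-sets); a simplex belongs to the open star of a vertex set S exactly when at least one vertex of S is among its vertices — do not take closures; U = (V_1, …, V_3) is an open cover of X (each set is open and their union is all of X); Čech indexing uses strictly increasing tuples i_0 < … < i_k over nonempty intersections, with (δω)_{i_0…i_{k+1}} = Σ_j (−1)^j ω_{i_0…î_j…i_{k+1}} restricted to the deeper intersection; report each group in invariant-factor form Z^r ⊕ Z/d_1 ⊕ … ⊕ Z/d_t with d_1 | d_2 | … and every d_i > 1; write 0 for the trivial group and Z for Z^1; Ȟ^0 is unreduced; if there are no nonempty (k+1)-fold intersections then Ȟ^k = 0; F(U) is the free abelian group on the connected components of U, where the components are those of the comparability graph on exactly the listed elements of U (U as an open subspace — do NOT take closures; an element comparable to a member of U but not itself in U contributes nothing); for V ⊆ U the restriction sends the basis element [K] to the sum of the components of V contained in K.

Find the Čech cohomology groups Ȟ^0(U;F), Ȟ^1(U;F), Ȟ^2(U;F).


cover nerve:
  V1={{b},{c},{d},{a,b},{a,c},{a,d},{b,d},{b,e},{c,d},{c,f},{d,e},{d,f},{a,b,d},{a,b,e},{a,c,f},{a,d,f},{c,d,f}} V2={{a},{d},{f},{a,b},{a,c},{a,d},{a,e},{a,f},{b,d},{c,d},{c,f},{d,e},{d,f},{a,b,d},{a,b,e},{a,c,f},{a,d,f},{c,d,f}} V3={{a},{c},{e},{a,b},{a,c},{a,d},{a,e},{a,f},{b,e},{c,d},{c,f},{d,e},{a,b,d},{a,b,e},{a,c,f},{a,d,f},{c,d,f}}
  V12={{d},{a,b},{a,c},{a,d},{b,d},{c,d},{c,f},{d,e},{d,f},{a,b,d},{a,b,e},{a,c,f},{a,d,f},{c,d,f}} V13={{c},{a,b},{a,c},{a,d},{b,e},{c,d},{c,f},{d,e},{a,b,d},{a,b,e},{a,c,f},{a,d,f},{c,d,f}} V23={{a},{a,b},{a,c},{a,d},{a,e},{a,f},{c,d},{c,f},{d,e},{a,b,d},{a,b,e},{a,c,f},{a,d,f},{c,d,f}}
  V123={{a,b},{a,c},{a,d},{c,d},{c,f},{d,e},{a,b,d},{a,b,e},{a,c,f},{a,d,f},{c,d,f}}
components per intersection:
  V1: {{b},{c},{d},{a,b},{a,c},{a,d},{b,d},{b,e},{c,d},{c,f},{d,e},{d,f},{a,b,d},{a,b,e},{a,c,f},{a,d,f},{c,d,f}}
  V2: {{a},{d},{f},{a,b},{a,c},{a,d},{a,e},{a,f},{b,d},{c,d},{c,f},{d,e},{d,f},{a,b,d},{a,b,e},{a,c,f},{a,d,f},{c,d,f}}
  V3: {{a},{c},{e},{a,b},{a,c},{a,d},{a,e},{a,f},{b,e},{c,d},{c,f},{d,e},{a,b,d},{a,b,e},{a,c,f},{a,d,f},{c,d,f}}
  V12: {{d},{a,b},{a,c},{a,d},{b,d},{c,d},{c,f},{d,e},{d,f},{a,b,d},{a,b,e},{a,c,f},{a,d,f},{c,d,f}}
  V13: {{c},{a,c},{c,d},{c,f},{a,c,f},{c,d,f}} {{a,b},{a,d},{b,e},{a,b,d},{a,b,e},{a,d,f}} {{d,e}}
  V23: {{a},{a,b},{a,c},{a,d},{a,e},{a,f},{c,d},{c,f},{a,b,d},{a,b,e},{a,c,f},{a,d,f},{c,d,f}} {{d,e}}
  V123: {{a,b},{a,d},{a,b,d},{a,b,e},{a,d,f}} {{a,c},{c,d},{c,f},{a,c,f},{c,d,f}} {{d,e}}
C dims 3,6,3; δ0: rk 2, SNF 1^2; δ1: rk 3, SNF 1^3
Ȟ^0: (3−2)−0=1 ⇒ Z
Ȟ^1: (6−3)−2=1 ⇒ Z
Ȟ^2: (3−0)−3=0 ⇒ 0

Ȟ^0 = Z,  Ȟ^1 = Z,  Ȟ^2 = 0


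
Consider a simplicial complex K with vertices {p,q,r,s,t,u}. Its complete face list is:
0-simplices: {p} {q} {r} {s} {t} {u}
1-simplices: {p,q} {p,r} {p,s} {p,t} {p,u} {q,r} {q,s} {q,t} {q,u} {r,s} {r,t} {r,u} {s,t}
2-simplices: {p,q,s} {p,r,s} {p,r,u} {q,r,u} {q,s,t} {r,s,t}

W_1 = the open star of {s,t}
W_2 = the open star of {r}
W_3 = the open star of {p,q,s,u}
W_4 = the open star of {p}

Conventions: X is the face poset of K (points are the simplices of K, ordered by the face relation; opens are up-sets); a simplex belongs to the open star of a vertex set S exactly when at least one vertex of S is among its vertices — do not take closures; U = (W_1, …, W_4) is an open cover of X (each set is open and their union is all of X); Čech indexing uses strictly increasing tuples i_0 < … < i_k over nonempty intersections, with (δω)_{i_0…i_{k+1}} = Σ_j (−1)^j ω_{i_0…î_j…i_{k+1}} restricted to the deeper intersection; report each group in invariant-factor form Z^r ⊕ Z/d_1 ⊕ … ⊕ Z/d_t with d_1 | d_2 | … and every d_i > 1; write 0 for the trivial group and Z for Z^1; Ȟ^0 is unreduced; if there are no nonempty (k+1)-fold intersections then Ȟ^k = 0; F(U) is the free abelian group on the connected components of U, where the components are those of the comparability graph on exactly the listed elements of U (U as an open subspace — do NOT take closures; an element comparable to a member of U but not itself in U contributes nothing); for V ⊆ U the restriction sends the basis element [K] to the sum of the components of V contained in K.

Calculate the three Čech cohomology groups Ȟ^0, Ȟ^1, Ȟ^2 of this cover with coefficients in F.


cover nerve:
  W1={{s},{t},{p,s},{p,t},{q,s},{q,t},{r,s},{r,t},{s,t},{p,q,s},{p,r,s},{q,s,t},{r,s,t}} W2={{r},{p,r},{q,r},{r,s},{r,t},{r,u},{p,r,s},{p,r,u},{q,r,u},{r,s,t}} W3={{p},{q},{s},{u},{p,q},{p,r},{p,s},{p,t},{p,u},{q,r},{q,s},{q,t},{q,u},{r,s},{r,u},{s,t},{p,q,s},{p,r,s},{p,r,u},{q,r,u},{q,s,t},{r,s,t}} W4={{p},{p,q},{p,r},{p,s},{p,t},{p,u},{p,q,s},{p,r,s},{p,r,u}}
  W12={{r,s},{r,t},{p,r,s},{r,s,t}} W13={{s},{p,s},{p,t},{q,s},{q,t},{r,s},{s,t},{p,q,s},{p,r,s},{q,s,t},{r,s,t}} W14={{p,s},{p,t},{p,q,s},{p,r,s}} W23={{p,r},{q,r},{r,s},{r,u},{p,r,s},{p,r,u},{q,r,u},{r,s,t}} W24={{p,r},{p,r,s},{p,r,u}} W34={{p},{p,q},{p,r},{p,s},{p,t},{p,u},{p,q,s},{p,r,s},{p,r,u}}
  W123={{r,s},{p,r,s},{r,s,t}} W124={{p,r,s}} W134={{p,s},{p,t},{p,q,s},{p,r,s}} W234={{p,r},{p,r,s},{p,r,u}}
  W1234={{p,r,s}}
components per intersection:
  W1: {{s},{t},{p,s},{p,t},{q,s},{q,t},{r,s},{r,t},{s,t},{p,q,s},{p,r,s},{q,s,t},{r,s,t}}
  W2: {{r},{p,r},{q,r},{r,s},{r,t},{r,u},{p,r,s},{p,r,u},{q,r,u},{r,s,t}}
  W3: {{p},{q},{s},{u},{p,q},{p,r},{p,s},{p,t},{p,u},{q,r},{q,s},{q,t},{q,u},{r,s},{r,u},{s,t},{p,q,s},{p,r,s},{p,r,u},{q,r,u},{q,s,t},{r,s,t}}
  W4: {{p},{p,q},{p,r},{p,s},{p,t},{p,u},{p,q,s},{p,r,s},{p,r,u}}
  W12: {{r,s},{r,t},{p,r,s},{r,s,t}}
  W13: {{s},{p,s},{q,s},{q,t},{r,s},{s,t},{p,q,s},{p,r,s},{q,s,t},{r,s,t}} {{p,t}}
  W14: {{p,s},{p,q,s},{p,r,s}} {{p,t}}
  W23: {{p,r},{q,r},{r,s},{r,u},{p,r,s},{p,r,u},{q,r,u},{r,s,t}}
  W24: {{p,r},{p,r,s},{p,r,u}}
  W34: {{p},{p,q},{p,r},{p,s},{p,t},{p,u},{p,q,s},{p,r,s},{p,r,u}}
  W123: {{r,s},{p,r,s},{r,s,t}}
  W124: {{p,r,s}}
  W134: {{p,s},{p,q,s},{p,r,s}} {{p,t}}
  W234: {{p,r},{p,r,s},{p,r,u}}
  W1234: {{p,r,s}}
C dims 4,8,5,1; δ0: rk 3, SNF 1^3; δ1: rk 4, SNF 1^4; δ2: rk 1, SNF 1^1
Ȟ^0: (4−3)−0=1 ⇒ Z
Ȟ^1: (8−4)−3=1 ⇒ Z
Ȟ^2: (5−1)−4=0 ⇒ 0

Ȟ^0 = Z,  Ȟ^1 = Z,  Ȟ^2 = 0


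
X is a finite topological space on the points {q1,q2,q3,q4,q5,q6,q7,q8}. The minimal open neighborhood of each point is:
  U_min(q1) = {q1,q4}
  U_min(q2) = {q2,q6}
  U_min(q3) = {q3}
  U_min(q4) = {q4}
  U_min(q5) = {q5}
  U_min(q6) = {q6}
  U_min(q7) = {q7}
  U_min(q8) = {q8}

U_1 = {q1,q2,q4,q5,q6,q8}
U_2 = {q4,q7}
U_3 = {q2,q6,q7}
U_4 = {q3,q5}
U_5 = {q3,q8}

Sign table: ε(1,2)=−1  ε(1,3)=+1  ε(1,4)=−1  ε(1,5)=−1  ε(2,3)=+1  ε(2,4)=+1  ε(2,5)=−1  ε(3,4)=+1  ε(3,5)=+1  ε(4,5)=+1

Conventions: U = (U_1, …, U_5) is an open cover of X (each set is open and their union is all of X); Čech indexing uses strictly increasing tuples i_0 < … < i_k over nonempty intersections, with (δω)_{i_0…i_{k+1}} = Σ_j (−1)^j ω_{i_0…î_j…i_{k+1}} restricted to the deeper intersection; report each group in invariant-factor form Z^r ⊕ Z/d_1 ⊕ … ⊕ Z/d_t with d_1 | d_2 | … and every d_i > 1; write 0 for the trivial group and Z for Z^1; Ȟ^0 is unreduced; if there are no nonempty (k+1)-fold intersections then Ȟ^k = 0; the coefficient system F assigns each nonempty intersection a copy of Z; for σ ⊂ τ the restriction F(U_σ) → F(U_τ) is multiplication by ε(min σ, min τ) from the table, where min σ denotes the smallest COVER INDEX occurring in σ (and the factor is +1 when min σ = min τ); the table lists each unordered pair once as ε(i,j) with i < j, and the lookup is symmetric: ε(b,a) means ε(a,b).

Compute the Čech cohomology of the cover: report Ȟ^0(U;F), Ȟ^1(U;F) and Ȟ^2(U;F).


Ȟ^0(U;F) ≅ 0, Ȟ^1(U;F) ≅ Z ⊕ Z/2, Ȟ^2(U;F) ≅ 0

nerve simplices:
  U12={q4} U13={q2,q6} U14={q5} U15={q8} U23={q7} U45={q3}
C dims 5,6; δ0: rk 5, SNF 1^4·2
degree 0: 5−5−0 = 0 → Ȟ^0 ≅ 0
degree 1: 6−0−5 = 1 plus torsion [2] → Ȟ^1 ≅ Z ⊕ Z/2
degree 2: 0−0−0 = 0 → Ȟ^2 ≅ 0


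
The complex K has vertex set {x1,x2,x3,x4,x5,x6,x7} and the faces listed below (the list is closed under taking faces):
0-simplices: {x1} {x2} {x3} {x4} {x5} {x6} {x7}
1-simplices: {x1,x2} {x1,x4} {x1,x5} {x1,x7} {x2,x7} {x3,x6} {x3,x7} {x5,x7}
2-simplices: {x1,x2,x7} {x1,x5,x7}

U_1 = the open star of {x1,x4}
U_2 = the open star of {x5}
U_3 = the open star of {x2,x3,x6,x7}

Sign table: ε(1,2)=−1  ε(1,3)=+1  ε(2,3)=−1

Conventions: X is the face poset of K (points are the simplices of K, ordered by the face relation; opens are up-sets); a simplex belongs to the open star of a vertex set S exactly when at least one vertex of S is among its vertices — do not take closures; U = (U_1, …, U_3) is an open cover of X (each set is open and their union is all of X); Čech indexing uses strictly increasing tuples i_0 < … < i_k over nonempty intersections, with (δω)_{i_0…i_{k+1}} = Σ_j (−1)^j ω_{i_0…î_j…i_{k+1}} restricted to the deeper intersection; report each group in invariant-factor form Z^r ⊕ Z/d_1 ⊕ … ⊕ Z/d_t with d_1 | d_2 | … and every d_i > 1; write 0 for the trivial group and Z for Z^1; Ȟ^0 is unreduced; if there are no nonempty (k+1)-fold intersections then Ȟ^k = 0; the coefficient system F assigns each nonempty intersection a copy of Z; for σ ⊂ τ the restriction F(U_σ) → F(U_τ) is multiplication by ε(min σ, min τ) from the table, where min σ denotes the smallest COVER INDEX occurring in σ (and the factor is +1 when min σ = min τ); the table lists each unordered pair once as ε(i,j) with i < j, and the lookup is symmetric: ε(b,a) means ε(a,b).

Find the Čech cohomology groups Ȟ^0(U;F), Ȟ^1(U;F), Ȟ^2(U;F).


nonempty overlaps:
  U1={{x1},{x4},{x1,x2},{x1,x4},{x1,x5},{x1,x7},{x1,x2,x7},{x1,x5,x7}} U2={{x5},{x1,x5},{x5,x7},{x1,x5,x7}} U3={{x2},{x3},{x6},{x7},{x1,x2},{x1,x7},{x2,x7},{x3,x6},{x3,x7},{x5,x7},{x1,x2,x7},{x1,x5,x7}}
  U12={{x1,x5},{x1,x5,x7}} U13={{x1,x2},{x1,x7},{x1,x2,x7},{x1,x5,x7}} U23={{x5,x7},{x1,x5,x7}}
  U123={{x1,x5,x7}}
C dims 3,3,1; δ0: rk 2, SNF 1^2; δ1: rk 1, SNF 1^1
degree 0: 3−2−0 = 1 → Ȟ^0 ≅ Z
degree 1: 3−1−2 = 0 → Ȟ^1 ≅ 0
degree 2: 1−0−1 = 0 → Ȟ^2 ≅ 0

Ȟ^0 = Z, Ȟ^1 = 0 and Ȟ^2 = 0


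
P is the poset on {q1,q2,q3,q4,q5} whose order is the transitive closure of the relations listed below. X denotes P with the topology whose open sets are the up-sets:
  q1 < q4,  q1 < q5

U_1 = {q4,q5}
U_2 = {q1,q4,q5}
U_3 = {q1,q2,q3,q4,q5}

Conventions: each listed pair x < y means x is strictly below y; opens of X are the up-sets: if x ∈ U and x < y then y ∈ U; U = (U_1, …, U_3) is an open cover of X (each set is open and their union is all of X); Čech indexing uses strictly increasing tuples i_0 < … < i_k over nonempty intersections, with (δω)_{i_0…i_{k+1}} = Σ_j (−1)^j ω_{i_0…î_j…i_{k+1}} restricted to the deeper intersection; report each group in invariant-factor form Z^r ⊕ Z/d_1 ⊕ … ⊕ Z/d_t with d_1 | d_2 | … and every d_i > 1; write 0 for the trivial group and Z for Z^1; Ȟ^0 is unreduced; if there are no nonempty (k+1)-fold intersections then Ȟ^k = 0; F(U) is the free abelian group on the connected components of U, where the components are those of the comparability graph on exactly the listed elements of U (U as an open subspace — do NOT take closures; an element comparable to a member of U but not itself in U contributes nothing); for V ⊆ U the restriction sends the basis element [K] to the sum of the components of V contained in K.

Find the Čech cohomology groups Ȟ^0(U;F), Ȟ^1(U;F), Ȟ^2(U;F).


cover nerve:
  U12={q4,q5} U13={q4,q5} U23={q1,q4,q5}
  U123={q4,q5}
components per intersection:
  U1: {q4} {q5}
  U2: {q1,q4,q5}
  U3: {q1,q4,q5} {q2} {q3}
  U12: {q4} {q5}
  U13: {q4} {q5}
  U23: {q1,q4,q5}
  U123: {q4} {q5}
C dims 6,5,2; δ0: rk 3, SNF 1^3; δ1: rk 2, SNF 1^2
Ȟ^0: (6−3)−0=3 ⇒ Z^3
Ȟ^1: (5−2)−3=0 ⇒ 0
Ȟ^2: (2−0)−2=0 ⇒ 0

Ȟ^0 ≅ Z^3,  Ȟ^1 ≅ 0,  Ȟ^2 ≅ 0


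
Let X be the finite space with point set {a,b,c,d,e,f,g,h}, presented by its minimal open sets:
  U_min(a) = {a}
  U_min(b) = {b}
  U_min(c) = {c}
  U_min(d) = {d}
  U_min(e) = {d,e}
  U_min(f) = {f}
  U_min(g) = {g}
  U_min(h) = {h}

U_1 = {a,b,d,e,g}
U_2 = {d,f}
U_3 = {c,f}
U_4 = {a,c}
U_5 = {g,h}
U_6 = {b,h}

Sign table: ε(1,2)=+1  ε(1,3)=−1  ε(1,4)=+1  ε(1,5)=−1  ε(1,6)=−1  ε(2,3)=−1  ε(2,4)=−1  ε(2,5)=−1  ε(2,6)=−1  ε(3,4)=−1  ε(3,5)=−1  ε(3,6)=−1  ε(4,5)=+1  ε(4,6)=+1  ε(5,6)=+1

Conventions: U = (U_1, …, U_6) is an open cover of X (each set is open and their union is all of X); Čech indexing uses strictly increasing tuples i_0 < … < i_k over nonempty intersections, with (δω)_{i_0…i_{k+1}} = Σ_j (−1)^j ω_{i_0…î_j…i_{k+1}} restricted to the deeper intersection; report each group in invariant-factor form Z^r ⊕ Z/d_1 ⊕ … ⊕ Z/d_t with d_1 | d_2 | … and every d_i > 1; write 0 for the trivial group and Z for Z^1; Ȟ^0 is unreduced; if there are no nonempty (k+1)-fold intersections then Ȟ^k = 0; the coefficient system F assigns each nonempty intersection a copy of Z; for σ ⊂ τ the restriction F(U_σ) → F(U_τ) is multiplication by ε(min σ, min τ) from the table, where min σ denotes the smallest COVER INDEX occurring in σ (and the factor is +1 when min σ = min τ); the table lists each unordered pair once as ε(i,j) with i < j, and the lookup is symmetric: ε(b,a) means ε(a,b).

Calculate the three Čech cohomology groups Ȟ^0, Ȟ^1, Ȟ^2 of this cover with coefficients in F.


Ȟ^0(U;F) ≅ Z, Ȟ^1(U;F) ≅ Z^2, Ȟ^2(U;F) ≅ 0

nerve of the cover:
  U12={d} U14={a} U15={g} U16={b} U23={f} U34={c} U56={h}
C dims 6,7; δ0: rk 5, SNF 1^5
Ȟ^0 = (6 − 5) − 0 = 1, so Ȟ^0 ≅ Z
Ȟ^1 = (7 − 0) − 5 = 2, so Ȟ^1 ≅ Z^2
Ȟ^2 = (0 − 0) − 0 = 0, so Ȟ^2 ≅ 0


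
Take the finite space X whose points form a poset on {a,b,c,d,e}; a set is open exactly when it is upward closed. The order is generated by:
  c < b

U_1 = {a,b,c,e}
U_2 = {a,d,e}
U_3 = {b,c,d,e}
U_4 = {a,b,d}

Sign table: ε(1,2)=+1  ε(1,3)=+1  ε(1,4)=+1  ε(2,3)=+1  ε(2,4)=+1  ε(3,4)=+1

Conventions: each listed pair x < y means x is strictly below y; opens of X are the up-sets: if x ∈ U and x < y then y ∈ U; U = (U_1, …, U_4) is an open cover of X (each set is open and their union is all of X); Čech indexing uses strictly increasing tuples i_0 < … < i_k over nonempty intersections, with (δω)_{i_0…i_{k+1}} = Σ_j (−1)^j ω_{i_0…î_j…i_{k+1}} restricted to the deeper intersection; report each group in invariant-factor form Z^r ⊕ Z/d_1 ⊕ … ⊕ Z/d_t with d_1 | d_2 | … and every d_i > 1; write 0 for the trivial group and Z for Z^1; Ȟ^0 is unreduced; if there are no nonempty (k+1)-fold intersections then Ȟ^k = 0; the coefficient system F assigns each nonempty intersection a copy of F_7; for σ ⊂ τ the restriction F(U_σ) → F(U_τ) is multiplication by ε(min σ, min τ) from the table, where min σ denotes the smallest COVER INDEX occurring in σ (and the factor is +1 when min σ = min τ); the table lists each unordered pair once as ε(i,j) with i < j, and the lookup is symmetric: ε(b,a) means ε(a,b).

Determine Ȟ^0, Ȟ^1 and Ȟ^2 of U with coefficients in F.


Ȟ^0 ≅ Z/7,  Ȟ^1 ≅ 0,  Ȟ^2 ≅ Z/7

nonempty intersections:
  U12={a,e} U13={b,c,e} U14={a,b} U23={d,e} U24={a,d} U34={b,d}
  U123={e} U124={a} U134={b} U234={d}
C dims 4,6,4; δ0: rk_F7 3; δ1: rk_F7 3
Ȟ^0: (4−3)−0=1 ⇒ Z/7
Ȟ^1: (6−3)−3=0 ⇒ 0
Ȟ^2: (4−0)−3=1 ⇒ Z/7


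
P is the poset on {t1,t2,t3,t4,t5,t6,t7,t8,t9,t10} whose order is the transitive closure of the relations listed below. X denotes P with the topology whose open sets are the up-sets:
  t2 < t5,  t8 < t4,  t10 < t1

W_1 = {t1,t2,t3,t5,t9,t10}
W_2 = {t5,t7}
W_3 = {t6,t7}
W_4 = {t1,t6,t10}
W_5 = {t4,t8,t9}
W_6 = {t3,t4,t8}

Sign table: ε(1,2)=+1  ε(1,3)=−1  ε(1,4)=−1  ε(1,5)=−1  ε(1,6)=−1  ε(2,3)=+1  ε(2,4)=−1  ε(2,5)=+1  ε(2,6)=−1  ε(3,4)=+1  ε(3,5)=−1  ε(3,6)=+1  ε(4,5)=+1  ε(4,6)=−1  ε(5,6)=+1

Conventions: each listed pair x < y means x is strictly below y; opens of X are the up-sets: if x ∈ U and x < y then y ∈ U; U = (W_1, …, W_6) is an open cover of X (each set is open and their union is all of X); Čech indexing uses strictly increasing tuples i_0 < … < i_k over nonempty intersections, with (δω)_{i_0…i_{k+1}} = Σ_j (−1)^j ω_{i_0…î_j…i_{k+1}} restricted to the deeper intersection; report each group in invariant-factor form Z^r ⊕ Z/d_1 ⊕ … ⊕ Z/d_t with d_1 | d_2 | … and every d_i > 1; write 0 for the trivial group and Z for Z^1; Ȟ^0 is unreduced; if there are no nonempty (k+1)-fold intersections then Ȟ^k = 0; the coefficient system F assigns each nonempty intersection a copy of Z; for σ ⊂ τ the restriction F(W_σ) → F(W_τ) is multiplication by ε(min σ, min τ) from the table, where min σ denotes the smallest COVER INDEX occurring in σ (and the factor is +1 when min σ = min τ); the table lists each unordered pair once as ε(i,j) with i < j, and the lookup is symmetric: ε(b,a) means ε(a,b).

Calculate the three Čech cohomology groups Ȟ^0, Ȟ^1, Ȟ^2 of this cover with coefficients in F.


Ȟ^0 ≅ 0,  Ȟ^1 ≅ Z ⊕ Z/2,  Ȟ^2 ≅ 0

nonempty overlaps:
  W12={t5} W14={t1,t10} W15={t9} W16={t3} W23={t7} W34={t6} W56={t4,t8}
C dims 6,7; δ0: rk 6, SNF 1^5·2
degree 0: 6−6−0 = 0 → Ȟ^0 ≅ 0
degree 1: 7−0−6 = 1 plus torsion [2] → Ȟ^1 ≅ Z ⊕ Z/2
degree 2: 0−0−0 = 0 → Ȟ^2 ≅ 0


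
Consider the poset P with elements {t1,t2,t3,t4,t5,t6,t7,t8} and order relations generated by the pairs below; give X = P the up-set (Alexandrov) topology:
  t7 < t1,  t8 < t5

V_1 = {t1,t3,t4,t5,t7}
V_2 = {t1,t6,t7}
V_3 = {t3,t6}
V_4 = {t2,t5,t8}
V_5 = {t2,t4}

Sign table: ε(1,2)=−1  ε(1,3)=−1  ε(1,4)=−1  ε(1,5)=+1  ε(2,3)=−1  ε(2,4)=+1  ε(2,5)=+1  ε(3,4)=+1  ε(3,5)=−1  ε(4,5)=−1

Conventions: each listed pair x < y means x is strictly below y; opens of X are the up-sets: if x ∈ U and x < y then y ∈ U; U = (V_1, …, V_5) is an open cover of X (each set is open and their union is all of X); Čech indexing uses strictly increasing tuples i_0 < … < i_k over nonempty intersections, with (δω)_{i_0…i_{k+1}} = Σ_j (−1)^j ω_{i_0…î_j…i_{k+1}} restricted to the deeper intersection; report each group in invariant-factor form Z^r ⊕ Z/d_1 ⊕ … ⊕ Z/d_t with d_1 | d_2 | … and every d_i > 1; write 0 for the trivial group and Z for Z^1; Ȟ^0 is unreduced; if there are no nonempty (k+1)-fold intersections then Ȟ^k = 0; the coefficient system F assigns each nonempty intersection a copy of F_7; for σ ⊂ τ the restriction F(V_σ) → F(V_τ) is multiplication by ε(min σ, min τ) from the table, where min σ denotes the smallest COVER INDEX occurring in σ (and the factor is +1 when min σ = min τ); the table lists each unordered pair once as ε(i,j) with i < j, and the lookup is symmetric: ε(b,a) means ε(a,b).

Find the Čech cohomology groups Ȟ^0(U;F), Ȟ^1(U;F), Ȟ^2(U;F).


nerve of the cover:
  V12={t1,t7} V13={t3} V14={t5} V15={t4} V23={t6} V45={t2}
C dims 5,6; δ0: rk_F7 5
Ȟ^0 = (5 − 5) − 0 = 0, so Ȟ^0 ≅ 0
Ȟ^1 = (6 − 0) − 5 = 1, so Ȟ^1 ≅ Z/7
Ȟ^2 = (0 − 0) − 0 = 0, so Ȟ^2 ≅ 0

Ȟ^0 = 0; Ȟ^1 = Z/7; Ȟ^2 = 0


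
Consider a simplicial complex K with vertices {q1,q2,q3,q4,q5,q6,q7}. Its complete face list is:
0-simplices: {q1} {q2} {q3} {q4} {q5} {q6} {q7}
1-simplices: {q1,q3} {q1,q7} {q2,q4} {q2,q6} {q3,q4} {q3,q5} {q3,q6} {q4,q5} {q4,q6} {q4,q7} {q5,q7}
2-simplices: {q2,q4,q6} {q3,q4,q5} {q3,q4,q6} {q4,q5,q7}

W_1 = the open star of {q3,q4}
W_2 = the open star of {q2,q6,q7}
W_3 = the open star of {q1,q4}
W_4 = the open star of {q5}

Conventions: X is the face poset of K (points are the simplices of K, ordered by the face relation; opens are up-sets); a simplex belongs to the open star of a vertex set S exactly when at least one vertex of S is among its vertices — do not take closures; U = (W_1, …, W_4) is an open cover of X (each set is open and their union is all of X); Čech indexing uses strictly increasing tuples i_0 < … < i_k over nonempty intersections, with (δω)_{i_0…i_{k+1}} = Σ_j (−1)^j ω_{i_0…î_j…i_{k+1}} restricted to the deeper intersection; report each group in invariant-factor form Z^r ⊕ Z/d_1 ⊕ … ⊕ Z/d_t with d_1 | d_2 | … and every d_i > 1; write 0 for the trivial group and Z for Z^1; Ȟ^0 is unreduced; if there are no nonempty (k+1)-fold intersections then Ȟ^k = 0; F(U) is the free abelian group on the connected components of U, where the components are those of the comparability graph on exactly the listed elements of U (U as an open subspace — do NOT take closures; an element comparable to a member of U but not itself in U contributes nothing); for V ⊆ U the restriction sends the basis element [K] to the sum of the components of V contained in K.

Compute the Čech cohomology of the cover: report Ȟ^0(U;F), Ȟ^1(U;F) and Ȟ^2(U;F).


Ȟ^0(U;F) ≅ Z,  Ȟ^1(U;F) ≅ Z,  Ȟ^2(U;F) ≅ 0

nonempty overlaps:
  W1={{q3},{q4},{q1,q3},{q2,q4},{q3,q4},{q3,q5},{q3,q6},{q4,q5},{q4,q6},{q4,q7},{q2,q4,q6},{q3,q4,q5},{q3,q4,q6},{q4,q5,q7}} W2={{q2},{q6},{q7},{q1,q7},{q2,q4},{q2,q6},{q3,q6},{q4,q6},{q4,q7},{q5,q7},{q2,q4,q6},{q3,q4,q6},{q4,q5,q7}} W3={{q1},{q4},{q1,q3},{q1,q7},{q2,q4},{q3,q4},{q4,q5},{q4,q6},{q4,q7},{q2,q4,q6},{q3,q4,q5},{q3,q4,q6},{q4,q5,q7}} W4={{q5},{q3,q5},{q4,q5},{q5,q7},{q3,q4,q5},{q4,q5,q7}}
  W12={{q2,q4},{q3,q6},{q4,q6},{q4,q7},{q2,q4,q6},{q3,q4,q6},{q4,q5,q7}} W13={{q4},{q1,q3},{q2,q4},{q3,q4},{q4,q5},{q4,q6},{q4,q7},{q2,q4,q6},{q3,q4,q5},{q3,q4,q6},{q4,q5,q7}} W14={{q3,q5},{q4,q5},{q3,q4,q5},{q4,q5,q7}} W23={{q1,q7},{q2,q4},{q4,q6},{q4,q7},{q2,q4,q6},{q3,q4,q6},{q4,q5,q7}} W24={{q5,q7},{q4,q5,q7}} W34={{q4,q5},{q3,q4,q5},{q4,q5,q7}}
  W123={{q2,q4},{q4,q6},{q4,q7},{q2,q4,q6},{q3,q4,q6},{q4,q5,q7}} W124={{q4,q5,q7}} W134={{q4,q5},{q3,q4,q5},{q4,q5,q7}} W234={{q4,q5,q7}}
  W1234={{q4,q5,q7}}
components per intersection:
  W1: {{q3},{q4},{q1,q3},{q2,q4},{q3,q4},{q3,q5},{q3,q6},{q4,q5},{q4,q6},{q4,q7},{q2,q4,q6},{q3,q4,q5},{q3,q4,q6},{q4,q5,q7}}
  W2: {{q2},{q6},{q2,q4},{q2,q6},{q3,q6},{q4,q6},{q2,q4,q6},{q3,q4,q6}} {{q7},{q1,q7},{q4,q7},{q5,q7},{q4,q5,q7}}
  W3: {{q1},{q1,q3},{q1,q7}} {{q4},{q2,q4},{q3,q4},{q4,q5},{q4,q6},{q4,q7},{q2,q4,q6},{q3,q4,q5},{q3,q4,q6},{q4,q5,q7}}
  W4: {{q5},{q3,q5},{q4,q5},{q5,q7},{q3,q4,q5},{q4,q5,q7}}
  W12: {{q2,q4},{q3,q6},{q4,q6},{q2,q4,q6},{q3,q4,q6}} {{q4,q7},{q4,q5,q7}}
  W13: {{q4},{q2,q4},{q3,q4},{q4,q5},{q4,q6},{q4,q7},{q2,q4,q6},{q3,q4,q5},{q3,q4,q6},{q4,q5,q7}} {{q1,q3}}
  W14: {{q3,q5},{q4,q5},{q3,q4,q5},{q4,q5,q7}}
  W23: {{q1,q7}} {{q2,q4},{q4,q6},{q2,q4,q6},{q3,q4,q6}} {{q4,q7},{q4,q5,q7}}
  W24: {{q5,q7},{q4,q5,q7}}
  W34: {{q4,q5},{q3,q4,q5},{q4,q5,q7}}
  W123: {{q2,q4},{q4,q6},{q2,q4,q6},{q3,q4,q6}} {{q4,q7},{q4,q5,q7}}
  W124: {{q4,q5,q7}}
  W134: {{q4,q5},{q3,q4,q5},{q4,q5,q7}}
  W234: {{q4,q5,q7}}
  W1234: {{q4,q5,q7}}
C dims 6,10,5,1; δ0: rk 5, SNF 1^5; δ1: rk 4, SNF 1^4; δ2: rk 1, SNF 1^1
degree 0: 6−5−0 = 1 → Ȟ^0 ≅ Z
degree 1: 10−4−5 = 1 → Ȟ^1 ≅ Z
degree 2: 5−1−4 = 0 → Ȟ^2 ≅ 0


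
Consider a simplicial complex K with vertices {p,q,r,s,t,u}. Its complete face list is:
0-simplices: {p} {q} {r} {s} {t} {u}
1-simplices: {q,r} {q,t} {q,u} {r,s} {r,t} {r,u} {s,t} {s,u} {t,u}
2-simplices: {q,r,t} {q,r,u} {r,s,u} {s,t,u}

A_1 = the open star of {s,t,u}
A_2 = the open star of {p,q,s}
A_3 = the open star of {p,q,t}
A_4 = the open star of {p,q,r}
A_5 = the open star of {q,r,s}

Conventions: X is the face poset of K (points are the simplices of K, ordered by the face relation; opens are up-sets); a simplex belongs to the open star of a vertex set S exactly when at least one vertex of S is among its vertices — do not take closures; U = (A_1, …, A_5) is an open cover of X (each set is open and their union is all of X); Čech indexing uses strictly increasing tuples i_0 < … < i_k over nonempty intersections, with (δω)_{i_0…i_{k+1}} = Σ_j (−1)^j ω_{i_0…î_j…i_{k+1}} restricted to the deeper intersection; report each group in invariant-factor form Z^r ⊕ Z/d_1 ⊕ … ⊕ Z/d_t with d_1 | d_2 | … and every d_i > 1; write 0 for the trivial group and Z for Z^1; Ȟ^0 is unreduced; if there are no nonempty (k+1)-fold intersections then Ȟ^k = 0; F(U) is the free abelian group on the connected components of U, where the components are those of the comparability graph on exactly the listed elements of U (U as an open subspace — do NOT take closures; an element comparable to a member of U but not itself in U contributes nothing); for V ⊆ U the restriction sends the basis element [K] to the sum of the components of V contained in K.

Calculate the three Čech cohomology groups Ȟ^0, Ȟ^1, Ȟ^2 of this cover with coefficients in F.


Ȟ^0(U;F) ≅ Z^2, Ȟ^1(U;F) ≅ Z, Ȟ^2(U;F) ≅ 0

nerve simplices:
  A1={{s},{t},{u},{q,t},{q,u},{r,s},{r,t},{r,u},{s,t},{s,u},{t,u},{q,r,t},{q,r,u},{r,s,u},{s,t,u}} A2={{p},{q},{s},{q,r},{q,t},{q,u},{r,s},{s,t},{s,u},{q,r,t},{q,r,u},{r,s,u},{s,t,u}} A3={{p},{q},{t},{q,r},{q,t},{q,u},{r,t},{s,t},{t,u},{q,r,t},{q,r,u},{s,t,u}} A4={{p},{q},{r},{q,r},{q,t},{q,u},{r,s},{r,t},{r,u},{q,r,t},{q,r,u},{r,s,u}} A5={{q},{r},{s},{q,r},{q,t},{q,u},{r,s},{r,t},{r,u},{s,t},{s,u},{q,r,t},{q,r,u},{r,s,u},{s,t,u}}
  A12={{s},{q,t},{q,u},{r,s},{s,t},{s,u},{q,r,t},{q,r,u},{r,s,u},{s,t,u}} A13={{t},{q,t},{q,u},{r,t},{s,t},{t,u},{q,r,t},{q,r,u},{s,t,u}} A14={{q,t},{q,u},{r,s},{r,t},{r,u},{q,r,t},{q,r,u},{r,s,u}} A15={{s},{q,t},{q,u},{r,s},{r,t},{r,u},{s,t},{s,u},{q,r,t},{q,r,u},{r,s,u},{s,t,u}} A23={{p},{q},{q,r},{q,t},{q,u},{s,t},{q,r,t},{q,r,u},{s,t,u}} A24={{p},{q},{q,r},{q,t},{q,u},{r,s},{q,r,t},{q,r,u},{r,s,u}} A25={{q},{s},{q,r},{q,t},{q,u},{r,s},{s,t},{s,u},{q,r,t},{q,r,u},{r,s,u},{s,t,u}} A34={{p},{q},{q,r},{q,t},{q,u},{r,t},{q,r,t},{q,r,u}} A35={{q},{q,r},{q,t},{q,u},{r,t},{s,t},{q,r,t},{q,r,u},{s,t,u}} A45={{q},{r},{q,r},{q,t},{q,u},{r,s},{r,t},{r,u},{q,r,t},{q,r,u},{r,s,u}}
  A123={{q,t},{q,u},{s,t},{q,r,t},{q,r,u},{s,t,u}} A124={{q,t},{q,u},{r,s},{q,r,t},{q,r,u},{r,s,u}} A125={{s},{q,t},{q,u},{r,s},{s,t},{s,u},{q,r,t},{q,r,u},{r,s,u},{s,t,u}} A134={{q,t},{q,u},{r,t},{q,r,t},{q,r,u}} A135={{q,t},{q,u},{r,t},{s,t},{q,r,t},{q,r,u},{s,t,u}} A145={{q,t},{q,u},{r,s},{r,t},{r,u},{q,r,t},{q,r,u},{r,s,u}} A234={{p},{q},{q,r},{q,t},{q,u},{q,r,t},{q,r,u}} A235={{q},{q,r},{q,t},{q,u},{s,t},{q,r,t},{q,r,u},{s,t,u}} A245={{q},{q,r},{q,t},{q,u},{r,s},{q,r,t},{q,r,u},{r,s,u}} A345={{q},{q,r},{q,t},{q,u},{r,t},{q,r,t},{q,r,u}}
  A1234={{q,t},{q,u},{q,r,t},{q,r,u}} A1235={{q,t},{q,u},{s,t},{q,r,t},{q,r,u},{s,t,u}} A1245={{q,t},{q,u},{r,s},{q,r,t},{q,r,u},{r,s,u}} A1345={{q,t},{q,u},{r,t},{q,r,t},{q,r,u}} A2345={{q},{q,r},{q,t},{q,u},{q,r,t},{q,r,u}}
  A12345={{q,t},{q,u},{q,r,t},{q,r,u}}
components per intersection:
  A1: {{s},{t},{u},{q,t},{q,u},{r,s},{r,t},{r,u},{s,t},{s,u},{t,u},{q,r,t},{q,r,u},{r,s,u},{s,t,u}}
  A2: {{p}} {{q},{q,r},{q,t},{q,u},{q,r,t},{q,r,u}} {{s},{r,s},{s,t},{s,u},{r,s,u},{s,t,u}}
  A3: {{p}} {{q},{t},{q,r},{q,t},{q,u},{r,t},{s,t},{t,u},{q,r,t},{q,r,u},{s,t,u}}
  A4: {{p}} {{q},{r},{q,r},{q,t},{q,u},{r,s},{r,t},{r,u},{q,r,t},{q,r,u},{r,s,u}}
  A5: {{q},{r},{s},{q,r},{q,t},{q,u},{r,s},{r,t},{r,u},{s,t},{s,u},{q,r,t},{q,r,u},{r,s,u},{s,t,u}}
  A12: {{s},{r,s},{s,t},{s,u},{r,s,u},{s,t,u}} {{q,t},{q,r,t}} {{q,u},{q,r,u}}
  A13: {{t},{q,t},{r,t},{s,t},{t,u},{q,r,t},{s,t,u}} {{q,u},{q,r,u}}
  A14: {{q,t},{r,t},{q,r,t}} {{q,u},{r,s},{r,u},{q,r,u},{r,s,u}}
  A15: {{s},{q,u},{r,s},{r,u},{s,t},{s,u},{q,r,u},{r,s,u},{s,t,u}} {{q,t},{r,t},{q,r,t}}
  A23: {{p}} {{q},{q,r},{q,t},{q,u},{q,r,t},{q,r,u}} {{s,t},{s,t,u}}
  A24: {{p}} {{q},{q,r},{q,t},{q,u},{q,r,t},{q,r,u}} {{r,s},{r,s,u}}
  A25: {{q},{q,r},{q,t},{q,u},{q,r,t},{q,r,u}} {{s},{r,s},{s,t},{s,u},{r,s,u},{s,t,u}}
  A34: {{p}} {{q},{q,r},{q,t},{q,u},{r,t},{q,r,t},{q,r,u}}
  A35: {{q},{q,r},{q,t},{q,u},{r,t},{q,r,t},{q,r,u}} {{s,t},{s,t,u}}
  A45: {{q},{r},{q,r},{q,t},{q,u},{r,s},{r,t},{r,u},{q,r,t},{q,r,u},{r,s,u}}
  A123: {{q,t},{q,r,t}} {{q,u},{q,r,u}} {{s,t},{s,t,u}}
  A124: {{q,t},{q,r,t}} {{q,u},{q,r,u}} {{r,s},{r,s,u}}
  A125: {{s},{r,s},{s,t},{s,u},{r,s,u},{s,t,u}} {{q,t},{q,r,t}} {{q,u},{q,r,u}}
  A134: {{q,t},{r,t},{q,r,t}} {{q,u},{q,r,u}}
  A135: {{q,t},{r,t},{q,r,t}} {{q,u},{q,r,u}} {{s,t},{s,t,u}}
  A145: {{q,t},{r,t},{q,r,t}} {{q,u},{r,s},{r,u},{q,r,u},{r,s,u}}
  A234: {{p}} {{q},{q,r},{q,t},{q,u},{q,r,t},{q,r,u}}
  A235: {{q},{q,r},{q,t},{q,u},{q,r,t},{q,r,u}} {{s,t},{s,t,u}}
  A245: {{q},{q,r},{q,t},{q,u},{q,r,t},{q,r,u}} {{r,s},{r,s,u}}
  A345: {{q},{q,r},{q,t},{q,u},{r,t},{q,r,t},{q,r,u}}
  A1234: {{q,t},{q,r,t}} {{q,u},{q,r,u}}
  A1235: {{q,t},{q,r,t}} {{q,u},{q,r,u}} {{s,t},{s,t,u}}
  A1245: {{q,t},{q,r,t}} {{q,u},{q,r,u}} {{r,s},{r,s,u}}
  A1345: {{q,t},{r,t},{q,r,t}} {{q,u},{q,r,u}}
  A2345: {{q},{q,r},{q,t},{q,u},{q,r,t},{q,r,u}}
  A12345: {{q,t},{q,r,t}} {{q,u},{q,r,u}}
C dims 9,22,23,11; δ0: rk 7, SNF 1^7; δ1: rk 14, SNF 1^14; δ2: rk 9, SNF 1^9
degree 0: 9−7−0 = 2 → Ȟ^0 ≅ Z^2
degree 1: 22−14−7 = 1 → Ȟ^1 ≅ Z
degree 2: 23−9−14 = 0 → Ȟ^2 ≅ 0


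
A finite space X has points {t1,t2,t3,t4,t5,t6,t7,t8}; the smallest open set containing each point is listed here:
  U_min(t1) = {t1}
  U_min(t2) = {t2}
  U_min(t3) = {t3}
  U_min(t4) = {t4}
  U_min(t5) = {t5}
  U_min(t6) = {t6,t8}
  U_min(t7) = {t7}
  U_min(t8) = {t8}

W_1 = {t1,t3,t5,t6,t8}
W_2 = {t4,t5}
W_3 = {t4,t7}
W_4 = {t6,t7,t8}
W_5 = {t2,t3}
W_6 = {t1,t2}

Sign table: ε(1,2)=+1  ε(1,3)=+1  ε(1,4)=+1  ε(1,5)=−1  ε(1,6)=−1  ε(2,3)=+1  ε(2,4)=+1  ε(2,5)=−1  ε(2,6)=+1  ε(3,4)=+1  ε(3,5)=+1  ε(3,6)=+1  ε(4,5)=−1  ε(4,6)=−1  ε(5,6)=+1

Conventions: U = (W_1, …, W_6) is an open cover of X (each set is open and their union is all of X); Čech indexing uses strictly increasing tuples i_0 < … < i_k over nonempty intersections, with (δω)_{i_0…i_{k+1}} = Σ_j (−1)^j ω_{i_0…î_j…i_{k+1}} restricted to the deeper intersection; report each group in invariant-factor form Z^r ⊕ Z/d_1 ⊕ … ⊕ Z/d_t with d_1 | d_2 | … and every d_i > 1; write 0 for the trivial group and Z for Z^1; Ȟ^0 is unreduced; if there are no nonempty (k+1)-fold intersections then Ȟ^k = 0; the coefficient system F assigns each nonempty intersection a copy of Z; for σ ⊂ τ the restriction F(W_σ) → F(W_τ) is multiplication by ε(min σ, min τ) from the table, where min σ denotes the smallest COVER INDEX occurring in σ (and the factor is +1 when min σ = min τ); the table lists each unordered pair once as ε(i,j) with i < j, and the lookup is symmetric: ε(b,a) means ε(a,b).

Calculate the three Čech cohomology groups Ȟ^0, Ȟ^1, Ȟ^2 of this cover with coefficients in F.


Ȟ^0 = Z,  Ȟ^1 = Z^2,  Ȟ^2 = 0

nonempty overlaps:
  W12={t5} W14={t6,t8} W15={t3} W16={t1} W23={t4} W34={t7} W56={t2}
C dims 6,7; δ0: rk 5, SNF 1^5
degree 0: 6−5−0 = 1 → Ȟ^0 ≅ Z
degree 1: 7−0−5 = 2 → Ȟ^1 ≅ Z^2
degree 2: 0−0−0 = 0 → Ȟ^2 ≅ 0


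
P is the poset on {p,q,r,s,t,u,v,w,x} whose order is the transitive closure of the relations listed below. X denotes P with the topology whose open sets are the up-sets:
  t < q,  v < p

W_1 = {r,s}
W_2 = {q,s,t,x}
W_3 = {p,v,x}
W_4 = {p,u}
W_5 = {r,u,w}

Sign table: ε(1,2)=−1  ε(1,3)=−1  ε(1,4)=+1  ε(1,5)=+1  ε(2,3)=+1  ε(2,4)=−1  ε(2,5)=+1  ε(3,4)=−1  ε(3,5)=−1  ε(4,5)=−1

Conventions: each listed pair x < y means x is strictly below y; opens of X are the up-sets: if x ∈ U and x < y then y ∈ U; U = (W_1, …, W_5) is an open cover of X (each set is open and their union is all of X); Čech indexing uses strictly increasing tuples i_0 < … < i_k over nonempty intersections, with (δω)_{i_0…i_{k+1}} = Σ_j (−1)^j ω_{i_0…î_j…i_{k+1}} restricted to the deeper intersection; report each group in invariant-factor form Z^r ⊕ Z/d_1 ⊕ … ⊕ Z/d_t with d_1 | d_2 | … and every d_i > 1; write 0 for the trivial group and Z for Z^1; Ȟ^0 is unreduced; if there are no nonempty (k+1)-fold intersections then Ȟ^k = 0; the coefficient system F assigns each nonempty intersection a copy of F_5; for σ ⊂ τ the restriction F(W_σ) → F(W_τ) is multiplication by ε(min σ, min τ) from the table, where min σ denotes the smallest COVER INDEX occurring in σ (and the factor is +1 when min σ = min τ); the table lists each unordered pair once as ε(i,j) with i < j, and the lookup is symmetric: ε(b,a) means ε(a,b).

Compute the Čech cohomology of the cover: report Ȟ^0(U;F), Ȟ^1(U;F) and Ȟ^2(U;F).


Ȟ^0 ≅ 0, Ȟ^1 ≅ 0, Ȟ^2 ≅ 0

nonempty overlaps:
  W12={s} W15={r} W23={x} W34={p} W45={u}
C dims 5,5; δ0: rk_F5 5
degree 0: 5−5−0 = 0 → Ȟ^0 ≅ 0
degree 1: 5−0−5 = 0 → Ȟ^1 ≅ 0
degree 2: 0−0−0 = 0 → Ȟ^2 ≅ 0
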